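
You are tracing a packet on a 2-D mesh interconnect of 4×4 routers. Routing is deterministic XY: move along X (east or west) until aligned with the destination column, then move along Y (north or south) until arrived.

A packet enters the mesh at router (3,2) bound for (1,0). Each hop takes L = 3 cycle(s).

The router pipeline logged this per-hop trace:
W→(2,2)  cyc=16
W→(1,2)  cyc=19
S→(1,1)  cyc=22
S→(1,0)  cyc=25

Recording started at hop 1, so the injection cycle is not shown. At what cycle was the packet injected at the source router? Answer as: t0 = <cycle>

At hop 1 the cycle is 16; in general cyc_k = t0 + kL.
t0 = cyc[1] − L = 16 − 3 = 13.

t0 = 13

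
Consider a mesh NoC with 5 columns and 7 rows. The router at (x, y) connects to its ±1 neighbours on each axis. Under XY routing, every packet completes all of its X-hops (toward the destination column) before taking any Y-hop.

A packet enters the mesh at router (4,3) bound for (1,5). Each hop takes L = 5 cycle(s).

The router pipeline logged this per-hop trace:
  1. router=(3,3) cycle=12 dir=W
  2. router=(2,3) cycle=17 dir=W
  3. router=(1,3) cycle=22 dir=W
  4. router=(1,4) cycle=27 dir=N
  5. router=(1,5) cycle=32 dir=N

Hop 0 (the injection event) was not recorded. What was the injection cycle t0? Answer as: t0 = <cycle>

At hop 1 the cycle is 12; in general cyc_k = t0 + kL.
Subtract one hop: t0 = 12 − 5 = 7.

t0 = 7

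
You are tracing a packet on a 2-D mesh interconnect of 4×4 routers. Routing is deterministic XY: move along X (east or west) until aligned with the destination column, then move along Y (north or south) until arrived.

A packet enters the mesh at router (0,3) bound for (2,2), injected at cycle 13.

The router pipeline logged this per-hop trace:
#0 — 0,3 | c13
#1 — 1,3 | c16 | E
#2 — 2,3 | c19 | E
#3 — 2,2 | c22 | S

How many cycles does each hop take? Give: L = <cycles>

L = 3

cyc[1] − cyc[0] = 16 − 13 = 3.
Per-hop latency L = Δcyc = 3.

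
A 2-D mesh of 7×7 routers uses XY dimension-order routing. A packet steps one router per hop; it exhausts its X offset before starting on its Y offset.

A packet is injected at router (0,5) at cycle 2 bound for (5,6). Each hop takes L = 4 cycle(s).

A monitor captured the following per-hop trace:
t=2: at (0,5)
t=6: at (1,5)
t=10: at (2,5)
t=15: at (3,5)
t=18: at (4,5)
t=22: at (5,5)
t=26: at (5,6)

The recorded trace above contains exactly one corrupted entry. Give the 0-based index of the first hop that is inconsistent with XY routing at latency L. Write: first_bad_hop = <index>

[1] (+1,+0) / 4c ⇒ ok
[2] (+1,+0) / 4c ⇒ ok
[3] (+1,+0) / 5c ⇒ BAD: Δcyc=5≠L

first_bad_hop = 3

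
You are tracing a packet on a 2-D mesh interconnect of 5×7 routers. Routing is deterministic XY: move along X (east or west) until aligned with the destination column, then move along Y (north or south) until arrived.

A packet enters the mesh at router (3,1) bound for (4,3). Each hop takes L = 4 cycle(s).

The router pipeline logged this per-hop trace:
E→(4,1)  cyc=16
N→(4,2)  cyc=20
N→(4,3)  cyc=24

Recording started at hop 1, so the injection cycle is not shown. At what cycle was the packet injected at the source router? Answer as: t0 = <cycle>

The first recorded entry is hop 1 at cycle 16.
So t0 = 16 − 1·4 = 12.

t0 = 12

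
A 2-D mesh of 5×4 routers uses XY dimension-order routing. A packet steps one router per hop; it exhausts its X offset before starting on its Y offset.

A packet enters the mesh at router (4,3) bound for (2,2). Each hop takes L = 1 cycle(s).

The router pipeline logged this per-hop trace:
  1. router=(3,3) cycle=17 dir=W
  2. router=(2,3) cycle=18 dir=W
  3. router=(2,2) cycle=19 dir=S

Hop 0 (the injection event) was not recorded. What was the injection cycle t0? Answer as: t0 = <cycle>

The first recorded entry is hop 1 at cycle 17.
So t0 = 17 − 1·1 = 16.

t0 = 16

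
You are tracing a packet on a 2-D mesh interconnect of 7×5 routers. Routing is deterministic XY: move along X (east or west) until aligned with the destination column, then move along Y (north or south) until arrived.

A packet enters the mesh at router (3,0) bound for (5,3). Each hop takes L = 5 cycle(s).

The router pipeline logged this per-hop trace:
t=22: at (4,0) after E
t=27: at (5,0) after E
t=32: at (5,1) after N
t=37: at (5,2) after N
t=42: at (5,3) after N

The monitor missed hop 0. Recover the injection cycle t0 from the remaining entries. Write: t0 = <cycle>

t0 = 17

The first recorded entry is hop 1 at cycle 22.
So t0 = 22 − 1·5 = 17.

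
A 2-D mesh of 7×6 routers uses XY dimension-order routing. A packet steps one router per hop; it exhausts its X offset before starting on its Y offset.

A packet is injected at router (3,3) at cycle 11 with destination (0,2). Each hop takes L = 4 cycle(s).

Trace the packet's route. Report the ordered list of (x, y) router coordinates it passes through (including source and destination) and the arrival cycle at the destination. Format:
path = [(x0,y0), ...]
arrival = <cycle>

path = [(3,3), (2,3), (1,3), (0,3), (0,2)]
arrival = 27

[0] x=3 y=3 t=11
[1] x=2 y=3 t=15 →W
[2] x=1 y=3 t=19 →W
[3] x=0 y=3 t=23 →W
[4] x=0 y=2 t=27 →S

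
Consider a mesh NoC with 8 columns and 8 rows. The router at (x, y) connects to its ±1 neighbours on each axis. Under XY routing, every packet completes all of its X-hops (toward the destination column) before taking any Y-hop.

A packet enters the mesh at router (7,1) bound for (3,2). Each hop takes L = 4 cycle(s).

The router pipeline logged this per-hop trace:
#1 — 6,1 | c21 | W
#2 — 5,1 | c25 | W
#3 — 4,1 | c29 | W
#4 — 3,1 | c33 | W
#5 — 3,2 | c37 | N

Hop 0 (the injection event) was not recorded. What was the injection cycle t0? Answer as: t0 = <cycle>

The first recorded entry is hop 1 at cycle 21.
Subtract one hop: t0 = 21 − 4 = 17.

t0 = 17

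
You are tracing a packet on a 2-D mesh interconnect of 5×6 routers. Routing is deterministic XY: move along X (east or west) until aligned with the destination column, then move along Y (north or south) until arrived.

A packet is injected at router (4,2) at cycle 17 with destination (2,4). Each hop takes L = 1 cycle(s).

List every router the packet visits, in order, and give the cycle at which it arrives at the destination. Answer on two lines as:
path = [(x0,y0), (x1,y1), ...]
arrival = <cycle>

path = [(4,2), (3,2), (2,2), (2,3), (2,4)]
arrival = 21

#0 — 4,2 | c17
#1 — 3,2 | c18 | W
#2 — 2,2 | c19 | W
#3 — 2,3 | c20 | N
#4 — 2,4 | c21 | N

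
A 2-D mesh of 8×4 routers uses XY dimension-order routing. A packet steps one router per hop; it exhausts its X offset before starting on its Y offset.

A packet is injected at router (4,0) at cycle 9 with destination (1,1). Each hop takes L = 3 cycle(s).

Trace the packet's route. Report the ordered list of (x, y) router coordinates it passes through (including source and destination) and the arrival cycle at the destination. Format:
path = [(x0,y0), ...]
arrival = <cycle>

path = [(4,0), (3,0), (2,0), (1,0), (1,1)]
arrival = 21

hop 0: (4,0) @ cyc 9
hop 1: (3,0) @ cyc 12  [W]
hop 2: (2,0) @ cyc 15  [W]
hop 3: (1,0) @ cyc 18  [W]
hop 4: (1,1) @ cyc 21  [N]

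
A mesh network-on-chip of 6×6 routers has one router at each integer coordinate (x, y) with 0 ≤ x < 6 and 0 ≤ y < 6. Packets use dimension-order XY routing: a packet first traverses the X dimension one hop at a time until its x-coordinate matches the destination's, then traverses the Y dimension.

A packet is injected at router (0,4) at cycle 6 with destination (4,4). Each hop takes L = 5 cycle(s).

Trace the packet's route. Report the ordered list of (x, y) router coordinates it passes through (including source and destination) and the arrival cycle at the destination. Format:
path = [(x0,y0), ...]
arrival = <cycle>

[0] x=0 y=4 t=6
[1] x=1 y=4 t=11 →E
[2] x=2 y=4 t=16 →E
[3] x=3 y=4 t=21 →E
[4] x=4 y=4 t=26 →E

path = [(0,4), (1,4), (2,4), (3,4), (4,4)]
arrival = 26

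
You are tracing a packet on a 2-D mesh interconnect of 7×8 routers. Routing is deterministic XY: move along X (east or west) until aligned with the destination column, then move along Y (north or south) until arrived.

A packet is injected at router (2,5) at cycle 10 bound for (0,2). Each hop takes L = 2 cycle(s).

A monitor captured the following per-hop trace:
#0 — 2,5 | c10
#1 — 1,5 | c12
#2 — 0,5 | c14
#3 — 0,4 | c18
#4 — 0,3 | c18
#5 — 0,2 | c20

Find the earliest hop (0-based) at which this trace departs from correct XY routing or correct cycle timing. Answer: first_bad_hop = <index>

first_bad_hop = 3

[1] (-1,+0) / 2c ⇒ ok
[2] (-1,+0) / 2c ⇒ ok
[3] (+0,-1) / 4c ⇒ BAD: Δcyc=4≠L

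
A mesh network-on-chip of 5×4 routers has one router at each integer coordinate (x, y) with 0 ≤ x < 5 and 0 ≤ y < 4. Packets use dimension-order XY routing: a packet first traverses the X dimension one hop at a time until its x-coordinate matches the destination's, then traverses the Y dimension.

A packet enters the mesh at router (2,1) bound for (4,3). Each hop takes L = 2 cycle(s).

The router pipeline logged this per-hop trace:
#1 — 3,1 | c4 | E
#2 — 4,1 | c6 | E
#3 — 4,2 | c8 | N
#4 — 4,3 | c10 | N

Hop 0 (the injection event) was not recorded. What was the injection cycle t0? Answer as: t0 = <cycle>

At hop 1 the cycle is 4; in general cyc_k = t0 + kL.
So t0 = 4 − 1·2 = 2.

t0 = 2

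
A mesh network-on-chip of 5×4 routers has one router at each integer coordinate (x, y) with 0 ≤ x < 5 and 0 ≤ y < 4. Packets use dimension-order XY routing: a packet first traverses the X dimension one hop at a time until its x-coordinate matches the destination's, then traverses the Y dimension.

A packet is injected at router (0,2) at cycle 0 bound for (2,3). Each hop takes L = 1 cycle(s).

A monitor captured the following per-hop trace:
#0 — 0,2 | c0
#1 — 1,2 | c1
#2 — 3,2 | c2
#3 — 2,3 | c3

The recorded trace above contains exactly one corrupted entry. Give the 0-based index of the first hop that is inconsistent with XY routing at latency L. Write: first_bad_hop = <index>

first_bad_hop = 2

[1] (+1,+0) / 1c ⇒ ok
[2] (+2,+0) / 1c ⇒ BAD: non-unit step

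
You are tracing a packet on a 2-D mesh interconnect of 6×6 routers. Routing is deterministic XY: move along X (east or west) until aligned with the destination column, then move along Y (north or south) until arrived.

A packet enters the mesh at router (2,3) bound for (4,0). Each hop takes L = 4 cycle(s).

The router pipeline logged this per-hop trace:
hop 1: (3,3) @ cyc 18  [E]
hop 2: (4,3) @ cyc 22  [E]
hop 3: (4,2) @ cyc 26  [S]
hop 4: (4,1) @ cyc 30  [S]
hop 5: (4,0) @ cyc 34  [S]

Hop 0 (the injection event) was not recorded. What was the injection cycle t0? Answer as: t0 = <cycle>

Hop 1 reached at cycle 18; hop k is at t0 + k·L.
t0 = cyc[1] − L = 18 − 4 = 14.

t0 = 14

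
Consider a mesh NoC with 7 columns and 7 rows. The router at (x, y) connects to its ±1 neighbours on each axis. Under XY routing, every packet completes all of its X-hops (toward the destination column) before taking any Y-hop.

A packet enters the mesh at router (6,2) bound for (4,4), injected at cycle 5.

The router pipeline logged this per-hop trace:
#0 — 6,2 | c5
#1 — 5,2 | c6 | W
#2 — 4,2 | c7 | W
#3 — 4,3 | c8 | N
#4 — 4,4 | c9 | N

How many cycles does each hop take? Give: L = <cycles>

Δcyc across hop 0→1: 6 − 5 = 1.
That increment is L by definition: L = 1.

L = 1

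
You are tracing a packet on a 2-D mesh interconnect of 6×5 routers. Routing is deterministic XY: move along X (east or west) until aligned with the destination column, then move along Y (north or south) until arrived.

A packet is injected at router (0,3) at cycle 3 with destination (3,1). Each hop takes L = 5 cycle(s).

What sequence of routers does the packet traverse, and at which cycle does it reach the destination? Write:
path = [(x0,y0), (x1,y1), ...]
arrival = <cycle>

[0] x=0 y=3 t=3
[1] x=1 y=3 t=8 →E
[2] x=2 y=3 t=13 →E
[3] x=3 y=3 t=18 →E
[4] x=3 y=2 t=23 →S
[5] x=3 y=1 t=28 →S

path = [(0,3), (1,3), (2,3), (3,3), (3,2), (3,1)]
arrival = 28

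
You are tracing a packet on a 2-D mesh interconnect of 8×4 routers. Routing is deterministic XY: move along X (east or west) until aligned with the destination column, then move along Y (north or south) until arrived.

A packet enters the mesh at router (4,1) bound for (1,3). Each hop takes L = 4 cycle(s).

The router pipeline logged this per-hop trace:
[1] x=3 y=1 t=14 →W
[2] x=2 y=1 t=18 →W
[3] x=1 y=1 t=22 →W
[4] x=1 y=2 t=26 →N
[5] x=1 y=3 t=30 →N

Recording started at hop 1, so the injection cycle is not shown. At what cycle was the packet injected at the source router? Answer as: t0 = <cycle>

cyc[1] = 14 and cyc[k] = t0 + k·L for every k.
t0 = cyc[1] − L = 14 − 4 = 10.

t0 = 10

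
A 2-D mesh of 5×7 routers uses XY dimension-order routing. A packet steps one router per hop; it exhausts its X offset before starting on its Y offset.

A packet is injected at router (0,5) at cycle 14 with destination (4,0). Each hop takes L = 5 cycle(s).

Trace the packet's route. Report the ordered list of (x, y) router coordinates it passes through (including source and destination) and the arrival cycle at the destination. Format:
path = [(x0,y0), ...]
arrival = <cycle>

#0 — 0,5 | c14
#1 — 1,5 | c19 | E
#2 — 2,5 | c24 | E
#3 — 3,5 | c29 | E
#4 — 4,5 | c34 | E
#5 — 4,4 | c39 | S
#6 — 4,3 | c44 | S
#7 — 4,2 | c49 | S
#8 — 4,1 | c54 | S
#9 — 4,0 | c59 | S

path = [(0,5), (1,5), (2,5), (3,5), (4,5), (4,4), (4,3), (4,2), (4,1), (4,0)]
arrival = 59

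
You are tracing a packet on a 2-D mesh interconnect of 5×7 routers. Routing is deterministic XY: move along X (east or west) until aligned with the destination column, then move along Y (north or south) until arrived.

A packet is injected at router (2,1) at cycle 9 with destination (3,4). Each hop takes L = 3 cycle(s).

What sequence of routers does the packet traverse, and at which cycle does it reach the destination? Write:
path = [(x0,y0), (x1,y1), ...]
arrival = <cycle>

path = [(2,1), (3,1), (3,2), (3,3), (3,4)]
arrival = 21

#0 — 2,1 | c9
#1 — 3,1 | c12 | E
#2 — 3,2 | c15 | N
#3 — 3,3 | c18 | N
#4 — 3,4 | c21 | N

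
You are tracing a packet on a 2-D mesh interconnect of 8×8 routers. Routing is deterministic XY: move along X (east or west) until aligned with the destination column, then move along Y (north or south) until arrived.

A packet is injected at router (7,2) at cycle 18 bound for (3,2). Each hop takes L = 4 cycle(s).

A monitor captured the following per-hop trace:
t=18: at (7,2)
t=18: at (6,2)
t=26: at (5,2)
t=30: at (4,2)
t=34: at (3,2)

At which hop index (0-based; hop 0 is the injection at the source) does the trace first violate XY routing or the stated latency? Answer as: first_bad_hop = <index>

[1] (-1,+0) / 0c ⇒ BAD: Δcyc=0≠L

first_bad_hop = 1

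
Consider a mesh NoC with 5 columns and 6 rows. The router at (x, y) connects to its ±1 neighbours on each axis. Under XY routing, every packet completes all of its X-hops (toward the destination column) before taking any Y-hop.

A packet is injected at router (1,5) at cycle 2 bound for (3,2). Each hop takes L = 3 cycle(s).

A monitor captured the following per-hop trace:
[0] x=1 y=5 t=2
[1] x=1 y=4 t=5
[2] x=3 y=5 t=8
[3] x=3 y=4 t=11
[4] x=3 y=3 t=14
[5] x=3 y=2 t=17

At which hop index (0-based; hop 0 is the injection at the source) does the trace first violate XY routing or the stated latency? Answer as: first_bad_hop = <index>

hop 1: step (+0,-1), +3 cyc — BAD: Y-move but x=1≠3

first_bad_hop = 1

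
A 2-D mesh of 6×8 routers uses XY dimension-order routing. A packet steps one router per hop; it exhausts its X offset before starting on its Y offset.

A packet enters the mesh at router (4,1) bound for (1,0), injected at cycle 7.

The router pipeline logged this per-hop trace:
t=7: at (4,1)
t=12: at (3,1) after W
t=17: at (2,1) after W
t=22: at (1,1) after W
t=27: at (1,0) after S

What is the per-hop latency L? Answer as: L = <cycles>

From hop 0 (7) to hop 1 (12): +5 cycles.
Per-hop latency L = Δcyc = 5.

L = 5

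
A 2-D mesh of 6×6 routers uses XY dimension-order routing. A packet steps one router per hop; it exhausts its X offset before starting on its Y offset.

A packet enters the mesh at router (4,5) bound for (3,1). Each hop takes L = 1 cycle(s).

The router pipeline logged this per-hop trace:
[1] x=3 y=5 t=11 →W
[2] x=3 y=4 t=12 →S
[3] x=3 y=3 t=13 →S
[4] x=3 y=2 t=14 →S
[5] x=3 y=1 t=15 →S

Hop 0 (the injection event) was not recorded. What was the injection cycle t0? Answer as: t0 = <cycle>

The first recorded entry is hop 1 at cycle 11.
t0 = cyc[1] − L = 11 − 1 = 10.

t0 = 10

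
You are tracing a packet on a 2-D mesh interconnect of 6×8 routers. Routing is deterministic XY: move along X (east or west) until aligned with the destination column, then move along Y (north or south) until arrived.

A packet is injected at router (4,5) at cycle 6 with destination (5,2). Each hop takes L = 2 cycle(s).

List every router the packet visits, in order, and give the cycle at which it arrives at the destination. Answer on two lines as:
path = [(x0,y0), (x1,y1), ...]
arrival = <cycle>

  0. router=(4,5) cycle=6 (inject)
  1. router=(5,5) cycle=8 dir=E
  2. router=(5,4) cycle=10 dir=S
  3. router=(5,3) cycle=12 dir=S
  4. router=(5,2) cycle=14 dir=S

path = [(4,5), (5,5), (5,4), (5,3), (5,2)]
arrival = 14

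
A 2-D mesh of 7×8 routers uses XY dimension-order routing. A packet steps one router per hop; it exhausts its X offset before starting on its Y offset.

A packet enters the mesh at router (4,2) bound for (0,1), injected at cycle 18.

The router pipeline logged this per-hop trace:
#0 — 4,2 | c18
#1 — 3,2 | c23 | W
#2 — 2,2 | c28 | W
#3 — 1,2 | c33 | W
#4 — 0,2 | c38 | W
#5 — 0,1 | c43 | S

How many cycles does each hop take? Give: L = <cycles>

L = 5

From hop 0 (18) to hop 1 (23): +5 cycles.
That increment is L by definition: L = 5.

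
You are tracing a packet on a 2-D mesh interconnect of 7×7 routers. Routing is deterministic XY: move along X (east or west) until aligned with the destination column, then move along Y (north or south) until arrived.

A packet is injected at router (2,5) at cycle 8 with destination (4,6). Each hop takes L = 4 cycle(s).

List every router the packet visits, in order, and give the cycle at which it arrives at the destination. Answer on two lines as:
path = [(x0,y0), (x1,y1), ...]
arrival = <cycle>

path = [(2,5), (3,5), (4,5), (4,6)]
arrival = 20

  0. router=(2,5) cycle=8 (inject)
  1. router=(3,5) cycle=12 dir=E
  2. router=(4,5) cycle=16 dir=E
  3. router=(4,6) cycle=20 dir=N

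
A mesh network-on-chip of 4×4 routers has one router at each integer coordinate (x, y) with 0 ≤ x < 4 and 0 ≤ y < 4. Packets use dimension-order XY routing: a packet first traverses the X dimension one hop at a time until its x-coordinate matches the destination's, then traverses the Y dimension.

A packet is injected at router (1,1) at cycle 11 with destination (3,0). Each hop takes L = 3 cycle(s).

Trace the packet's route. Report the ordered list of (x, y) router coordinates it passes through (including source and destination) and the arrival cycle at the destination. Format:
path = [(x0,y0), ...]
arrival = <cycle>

path = [(1,1), (2,1), (3,1), (3,0)]
arrival = 20

#0 — 1,1 | c11
#1 — 2,1 | c14 | E
#2 — 3,1 | c17 | E
#3 — 3,0 | c20 | S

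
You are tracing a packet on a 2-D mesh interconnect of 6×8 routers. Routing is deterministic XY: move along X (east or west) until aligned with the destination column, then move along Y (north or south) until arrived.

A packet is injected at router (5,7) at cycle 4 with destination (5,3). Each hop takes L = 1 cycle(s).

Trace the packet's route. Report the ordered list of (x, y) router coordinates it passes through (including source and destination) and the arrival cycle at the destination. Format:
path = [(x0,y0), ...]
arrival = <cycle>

  0. router=(5,7) cycle=4 (inject)
  1. router=(5,6) cycle=5 dir=S
  2. router=(5,5) cycle=6 dir=S
  3. router=(5,4) cycle=7 dir=S
  4. router=(5,3) cycle=8 dir=S

path = [(5,7), (5,6), (5,5), (5,4), (5,3)]
arrival = 8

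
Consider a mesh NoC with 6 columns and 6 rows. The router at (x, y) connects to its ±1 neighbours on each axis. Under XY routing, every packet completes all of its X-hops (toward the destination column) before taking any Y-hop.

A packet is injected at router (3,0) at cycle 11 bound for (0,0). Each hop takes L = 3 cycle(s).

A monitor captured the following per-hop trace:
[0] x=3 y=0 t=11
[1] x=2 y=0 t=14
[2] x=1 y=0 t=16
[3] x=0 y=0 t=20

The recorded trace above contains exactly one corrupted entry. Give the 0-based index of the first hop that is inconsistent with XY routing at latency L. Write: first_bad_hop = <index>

  1: Δx=-1 Δy=+0 Δt=3 [ok]
  2: Δx=-1 Δy=+0 Δt=2 [BAD: Δcyc=2≠L]

first_bad_hop = 2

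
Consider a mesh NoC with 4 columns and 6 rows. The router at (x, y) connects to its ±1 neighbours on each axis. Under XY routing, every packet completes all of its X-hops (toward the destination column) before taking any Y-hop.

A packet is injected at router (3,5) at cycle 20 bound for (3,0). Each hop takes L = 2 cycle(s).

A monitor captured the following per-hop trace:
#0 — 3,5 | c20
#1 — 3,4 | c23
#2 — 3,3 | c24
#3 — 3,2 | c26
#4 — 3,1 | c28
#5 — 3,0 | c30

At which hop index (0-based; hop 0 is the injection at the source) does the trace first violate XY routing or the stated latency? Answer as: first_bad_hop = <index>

first_bad_hop = 1

check 1→ d=(0,-1) cyc+3: BAD: Δcyc=3≠L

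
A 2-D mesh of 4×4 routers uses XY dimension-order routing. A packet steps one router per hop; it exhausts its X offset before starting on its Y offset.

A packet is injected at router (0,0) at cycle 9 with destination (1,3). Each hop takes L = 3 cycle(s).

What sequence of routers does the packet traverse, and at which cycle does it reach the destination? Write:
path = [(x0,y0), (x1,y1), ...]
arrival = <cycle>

#0 — 0,0 | c9
#1 — 1,0 | c12 | E
#2 — 1,1 | c15 | N
#3 — 1,2 | c18 | N
#4 — 1,3 | c21 | N

path = [(0,0), (1,0), (1,1), (1,2), (1,3)]
arrival = 21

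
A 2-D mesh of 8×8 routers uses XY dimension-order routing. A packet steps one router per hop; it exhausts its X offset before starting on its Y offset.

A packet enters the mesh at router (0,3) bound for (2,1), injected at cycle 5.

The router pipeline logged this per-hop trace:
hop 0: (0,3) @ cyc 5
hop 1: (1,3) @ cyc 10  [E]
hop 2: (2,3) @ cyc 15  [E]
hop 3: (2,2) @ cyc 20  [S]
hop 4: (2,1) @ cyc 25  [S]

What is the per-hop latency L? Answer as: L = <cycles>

L = 5

From hop 0 (5) to hop 1 (10): +5 cycles.
Each hop adds L, hence L = 5.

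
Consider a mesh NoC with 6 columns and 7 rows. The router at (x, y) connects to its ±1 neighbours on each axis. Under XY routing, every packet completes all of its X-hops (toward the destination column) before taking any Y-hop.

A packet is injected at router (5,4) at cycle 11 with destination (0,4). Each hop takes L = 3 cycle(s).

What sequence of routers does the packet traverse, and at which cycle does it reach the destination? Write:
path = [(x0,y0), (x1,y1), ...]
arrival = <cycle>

  0. router=(5,4) cycle=11 (inject)
  1. router=(4,4) cycle=14 dir=W
  2. router=(3,4) cycle=17 dir=W
  3. router=(2,4) cycle=20 dir=W
  4. router=(1,4) cycle=23 dir=W
  5. router=(0,4) cycle=26 dir=W

path = [(5,4), (4,4), (3,4), (2,4), (1,4), (0,4)]
arrival = 26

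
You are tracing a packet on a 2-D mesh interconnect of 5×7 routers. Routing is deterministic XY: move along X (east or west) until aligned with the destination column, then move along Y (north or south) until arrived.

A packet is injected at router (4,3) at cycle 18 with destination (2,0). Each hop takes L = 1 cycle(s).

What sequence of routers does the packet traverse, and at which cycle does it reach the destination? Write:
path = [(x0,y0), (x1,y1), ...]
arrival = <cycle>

src (4,3)  cyc=18
W→(3,3)  cyc=19
W→(2,3)  cyc=20
S→(2,2)  cyc=21
S→(2,1)  cyc=22
S→(2,0)  cyc=23

path = [(4,3), (3,3), (2,3), (2,2), (2,1), (2,0)]
arrival = 23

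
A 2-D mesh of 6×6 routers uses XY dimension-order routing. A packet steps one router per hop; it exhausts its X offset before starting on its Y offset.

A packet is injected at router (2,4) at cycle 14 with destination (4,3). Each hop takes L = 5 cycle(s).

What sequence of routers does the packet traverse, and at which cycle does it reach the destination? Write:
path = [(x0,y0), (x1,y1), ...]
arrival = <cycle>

t=14: at (2,4)
t=19: at (3,4) after E
t=24: at (4,4) after E
t=29: at (4,3) after S

path = [(2,4), (3,4), (4,4), (4,3)]
arrival = 29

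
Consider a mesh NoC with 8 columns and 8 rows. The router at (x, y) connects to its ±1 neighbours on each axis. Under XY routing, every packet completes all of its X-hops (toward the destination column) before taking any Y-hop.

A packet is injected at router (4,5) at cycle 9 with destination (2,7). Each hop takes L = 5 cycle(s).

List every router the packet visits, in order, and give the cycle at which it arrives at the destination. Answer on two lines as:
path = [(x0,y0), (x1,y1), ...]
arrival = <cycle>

  0. router=(4,5) cycle=9 (inject)
  1. router=(3,5) cycle=14 dir=W
  2. router=(2,5) cycle=19 dir=W
  3. router=(2,6) cycle=24 dir=N
  4. router=(2,7) cycle=29 dir=N

path = [(4,5), (3,5), (2,5), (2,6), (2,7)]
arrival = 29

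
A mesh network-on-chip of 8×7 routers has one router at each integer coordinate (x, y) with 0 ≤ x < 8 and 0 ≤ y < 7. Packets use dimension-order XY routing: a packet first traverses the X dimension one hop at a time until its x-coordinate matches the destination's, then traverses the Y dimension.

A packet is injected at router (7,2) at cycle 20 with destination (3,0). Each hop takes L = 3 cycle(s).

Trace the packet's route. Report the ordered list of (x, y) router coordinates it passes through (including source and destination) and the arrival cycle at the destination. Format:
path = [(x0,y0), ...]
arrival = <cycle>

#0 — 7,2 | c20
#1 — 6,2 | c23 | W
#2 — 5,2 | c26 | W
#3 — 4,2 | c29 | W
#4 — 3,2 | c32 | W
#5 — 3,1 | c35 | S
#6 — 3,0 | c38 | S

path = [(7,2), (6,2), (5,2), (4,2), (3,2), (3,1), (3,0)]
arrival = 38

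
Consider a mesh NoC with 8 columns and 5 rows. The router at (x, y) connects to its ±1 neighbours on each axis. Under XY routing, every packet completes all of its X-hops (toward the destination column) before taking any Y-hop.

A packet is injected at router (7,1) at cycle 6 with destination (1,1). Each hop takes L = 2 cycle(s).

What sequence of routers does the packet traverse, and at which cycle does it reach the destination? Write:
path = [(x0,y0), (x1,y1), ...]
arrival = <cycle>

path = [(7,1), (6,1), (5,1), (4,1), (3,1), (2,1), (1,1)]
arrival = 18

#0 — 7,1 | c6
#1 — 6,1 | c8 | W
#2 — 5,1 | c10 | W
#3 — 4,1 | c12 | W
#4 — 3,1 | c14 | W
#5 — 2,1 | c16 | W
#6 — 1,1 | c18 | W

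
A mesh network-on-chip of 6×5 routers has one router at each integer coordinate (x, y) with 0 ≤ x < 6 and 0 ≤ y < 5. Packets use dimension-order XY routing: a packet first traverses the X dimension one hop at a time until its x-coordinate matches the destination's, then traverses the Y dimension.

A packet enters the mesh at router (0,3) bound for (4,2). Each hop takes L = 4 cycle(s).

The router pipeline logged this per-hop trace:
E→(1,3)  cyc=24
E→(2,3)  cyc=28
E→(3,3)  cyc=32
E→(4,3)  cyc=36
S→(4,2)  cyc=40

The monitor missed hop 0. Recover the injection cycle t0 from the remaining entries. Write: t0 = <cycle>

t0 = 20

cyc[1] = 24 and cyc[k] = t0 + k·L for every k.
Subtract one hop: t0 = 24 − 4 = 20.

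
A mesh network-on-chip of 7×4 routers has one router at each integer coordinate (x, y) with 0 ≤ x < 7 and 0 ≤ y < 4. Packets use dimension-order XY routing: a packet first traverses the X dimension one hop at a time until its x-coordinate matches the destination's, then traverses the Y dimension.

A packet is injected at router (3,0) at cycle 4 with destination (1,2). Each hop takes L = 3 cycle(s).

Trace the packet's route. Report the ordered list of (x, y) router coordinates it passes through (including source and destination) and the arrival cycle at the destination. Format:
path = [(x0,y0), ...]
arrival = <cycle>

t=4: at (3,0)
t=7: at (2,0) after W
t=10: at (1,0) after W
t=13: at (1,1) after N
t=16: at (1,2) after N

path = [(3,0), (2,0), (1,0), (1,1), (1,2)]
arrival = 16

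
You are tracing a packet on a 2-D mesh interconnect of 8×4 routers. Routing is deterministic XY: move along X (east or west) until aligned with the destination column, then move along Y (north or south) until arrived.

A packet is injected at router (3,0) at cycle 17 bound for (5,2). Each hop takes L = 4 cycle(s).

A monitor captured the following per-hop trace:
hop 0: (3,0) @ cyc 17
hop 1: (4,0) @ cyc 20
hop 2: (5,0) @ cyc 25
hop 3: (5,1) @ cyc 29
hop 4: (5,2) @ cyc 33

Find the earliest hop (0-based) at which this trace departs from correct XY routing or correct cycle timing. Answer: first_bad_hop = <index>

first_bad_hop = 1

check 1→ d=(1,0) cyc+3: BAD: Δcyc=3≠L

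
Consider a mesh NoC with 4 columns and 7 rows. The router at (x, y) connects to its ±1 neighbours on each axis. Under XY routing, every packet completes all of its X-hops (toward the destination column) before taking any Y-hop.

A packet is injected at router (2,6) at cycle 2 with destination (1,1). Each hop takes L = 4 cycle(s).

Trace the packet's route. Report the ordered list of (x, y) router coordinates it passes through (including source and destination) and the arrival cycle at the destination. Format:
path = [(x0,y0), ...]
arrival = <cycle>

path = [(2,6), (1,6), (1,5), (1,4), (1,3), (1,2), (1,1)]
arrival = 26

  0. router=(2,6) cycle=2 (inject)
  1. router=(1,6) cycle=6 dir=W
  2. router=(1,5) cycle=10 dir=S
  3. router=(1,4) cycle=14 dir=S
  4. router=(1,3) cycle=18 dir=S
  5. router=(1,2) cycle=22 dir=S
  6. router=(1,1) cycle=26 dir=S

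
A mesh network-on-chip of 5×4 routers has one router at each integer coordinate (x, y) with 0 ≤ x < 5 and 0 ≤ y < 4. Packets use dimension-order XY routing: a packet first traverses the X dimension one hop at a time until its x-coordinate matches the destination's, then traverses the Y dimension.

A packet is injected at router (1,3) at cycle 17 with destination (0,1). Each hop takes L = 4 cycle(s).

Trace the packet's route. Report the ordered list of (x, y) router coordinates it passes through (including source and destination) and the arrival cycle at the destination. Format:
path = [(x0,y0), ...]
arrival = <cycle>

path = [(1,3), (0,3), (0,2), (0,1)]
arrival = 29

[0] x=1 y=3 t=17
[1] x=0 y=3 t=21 →W
[2] x=0 y=2 t=25 →S
[3] x=0 y=1 t=29 →S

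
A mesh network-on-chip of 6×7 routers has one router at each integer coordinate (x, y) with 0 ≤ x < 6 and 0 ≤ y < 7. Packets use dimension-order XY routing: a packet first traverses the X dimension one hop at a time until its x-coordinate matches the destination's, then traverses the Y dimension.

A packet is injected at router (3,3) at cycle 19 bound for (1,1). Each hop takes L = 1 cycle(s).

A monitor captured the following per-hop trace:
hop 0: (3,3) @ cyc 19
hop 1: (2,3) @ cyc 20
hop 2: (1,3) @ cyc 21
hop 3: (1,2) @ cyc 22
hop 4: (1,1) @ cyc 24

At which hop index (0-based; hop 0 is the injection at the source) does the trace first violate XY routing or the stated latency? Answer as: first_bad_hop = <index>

first_bad_hop = 4

hop 1: step (-1,+0), +1 cyc — ok
hop 2: step (-1,+0), +1 cyc — ok
hop 3: step (+0,-1), +1 cyc — ok
hop 4: step (+0,-1), +2 cyc — BAD: Δcyc=2≠L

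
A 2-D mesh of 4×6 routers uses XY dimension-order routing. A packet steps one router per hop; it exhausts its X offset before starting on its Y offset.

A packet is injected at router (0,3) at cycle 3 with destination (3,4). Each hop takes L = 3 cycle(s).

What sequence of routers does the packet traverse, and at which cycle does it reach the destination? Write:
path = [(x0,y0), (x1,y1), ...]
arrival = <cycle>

src (0,3)  cyc=3
E→(1,3)  cyc=6
E→(2,3)  cyc=9
E→(3,3)  cyc=12
N→(3,4)  cyc=15

path = [(0,3), (1,3), (2,3), (3,3), (3,4)]
arrival = 15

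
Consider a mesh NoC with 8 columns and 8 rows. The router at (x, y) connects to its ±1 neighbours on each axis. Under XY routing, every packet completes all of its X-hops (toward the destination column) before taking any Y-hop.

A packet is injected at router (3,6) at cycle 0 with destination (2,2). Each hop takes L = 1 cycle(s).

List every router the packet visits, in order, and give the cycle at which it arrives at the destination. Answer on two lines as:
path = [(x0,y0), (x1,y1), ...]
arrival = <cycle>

  0. router=(3,6) cycle=0 (inject)
  1. router=(2,6) cycle=1 dir=W
  2. router=(2,5) cycle=2 dir=S
  3. router=(2,4) cycle=3 dir=S
  4. router=(2,3) cycle=4 dir=S
  5. router=(2,2) cycle=5 dir=S

path = [(3,6), (2,6), (2,5), (2,4), (2,3), (2,2)]
arrival = 5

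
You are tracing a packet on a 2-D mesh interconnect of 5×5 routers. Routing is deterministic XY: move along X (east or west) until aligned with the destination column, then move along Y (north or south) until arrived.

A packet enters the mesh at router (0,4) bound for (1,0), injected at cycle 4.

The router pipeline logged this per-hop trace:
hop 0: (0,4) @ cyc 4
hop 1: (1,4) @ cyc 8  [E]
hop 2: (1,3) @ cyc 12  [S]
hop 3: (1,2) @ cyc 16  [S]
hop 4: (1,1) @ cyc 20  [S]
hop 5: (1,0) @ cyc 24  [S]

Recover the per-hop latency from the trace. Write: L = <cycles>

From hop 0 (4) to hop 1 (8): +4 cycles.
One hop costs L cycles, so L = 4.

L = 4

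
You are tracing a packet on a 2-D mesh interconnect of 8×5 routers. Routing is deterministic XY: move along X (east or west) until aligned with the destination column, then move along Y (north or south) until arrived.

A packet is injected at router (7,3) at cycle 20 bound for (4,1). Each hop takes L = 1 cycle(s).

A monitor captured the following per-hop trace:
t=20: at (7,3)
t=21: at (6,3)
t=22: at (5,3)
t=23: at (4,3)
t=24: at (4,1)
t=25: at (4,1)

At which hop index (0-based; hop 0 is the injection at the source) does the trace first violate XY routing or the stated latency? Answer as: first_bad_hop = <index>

  1: Δx=-1 Δy=+0 Δt=1 [ok]
  2: Δx=-1 Δy=+0 Δt=1 [ok]
  3: Δx=-1 Δy=+0 Δt=1 [ok]
  4: Δx=+0 Δy=-2 Δt=1 [BAD: non-unit step]

first_bad_hop = 4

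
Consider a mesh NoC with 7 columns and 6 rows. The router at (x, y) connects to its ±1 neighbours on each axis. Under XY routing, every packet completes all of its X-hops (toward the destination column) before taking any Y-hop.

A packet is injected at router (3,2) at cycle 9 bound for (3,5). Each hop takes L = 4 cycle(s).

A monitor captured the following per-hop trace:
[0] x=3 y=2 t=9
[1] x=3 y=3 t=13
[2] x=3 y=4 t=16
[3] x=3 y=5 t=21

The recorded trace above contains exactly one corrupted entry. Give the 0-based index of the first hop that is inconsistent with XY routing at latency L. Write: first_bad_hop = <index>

first_bad_hop = 2

hop 1: step (+0,+1), +4 cyc — ok
hop 2: step (+0,+1), +3 cyc — BAD: Δcyc=3≠L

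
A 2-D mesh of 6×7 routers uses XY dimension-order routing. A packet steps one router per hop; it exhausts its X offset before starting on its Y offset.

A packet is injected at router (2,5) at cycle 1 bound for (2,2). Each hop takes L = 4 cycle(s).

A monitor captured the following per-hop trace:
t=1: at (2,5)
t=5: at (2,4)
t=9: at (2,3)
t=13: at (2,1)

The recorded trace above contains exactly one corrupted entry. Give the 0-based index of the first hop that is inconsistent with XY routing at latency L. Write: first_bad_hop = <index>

first_bad_hop = 3

hop 1: step (+0,-1), +4 cyc — ok
hop 2: step (+0,-1), +4 cyc — ok
hop 3: step (+0,-2), +4 cyc — BAD: non-unit step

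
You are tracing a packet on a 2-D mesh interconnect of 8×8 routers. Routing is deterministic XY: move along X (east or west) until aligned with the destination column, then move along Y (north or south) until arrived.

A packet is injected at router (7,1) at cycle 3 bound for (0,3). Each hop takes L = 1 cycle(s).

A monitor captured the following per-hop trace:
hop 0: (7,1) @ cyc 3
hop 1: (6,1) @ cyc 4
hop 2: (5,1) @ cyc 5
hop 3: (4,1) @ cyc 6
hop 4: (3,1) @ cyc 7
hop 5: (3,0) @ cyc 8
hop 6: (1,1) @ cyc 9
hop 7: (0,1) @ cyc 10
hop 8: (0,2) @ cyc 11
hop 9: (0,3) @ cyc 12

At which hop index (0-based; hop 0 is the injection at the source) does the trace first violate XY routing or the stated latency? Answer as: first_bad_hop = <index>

first_bad_hop = 5

  1: Δx=-1 Δy=+0 Δt=1 [ok]
  2: Δx=-1 Δy=+0 Δt=1 [ok]
  3: Δx=-1 Δy=+0 Δt=1 [ok]
  4: Δx=-1 Δy=+0 Δt=1 [ok]
  5: Δx=+0 Δy=-1 Δt=1 [BAD: Y-move but x=3≠0]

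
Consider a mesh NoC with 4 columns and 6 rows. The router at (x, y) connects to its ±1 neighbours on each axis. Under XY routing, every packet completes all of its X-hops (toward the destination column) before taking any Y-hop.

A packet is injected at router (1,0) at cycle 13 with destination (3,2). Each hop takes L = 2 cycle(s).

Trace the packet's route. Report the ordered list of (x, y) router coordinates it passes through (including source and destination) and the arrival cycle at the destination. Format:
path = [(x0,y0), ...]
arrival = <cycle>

t=13: at (1,0)
t=15: at (2,0) after E
t=17: at (3,0) after E
t=19: at (3,1) after N
t=21: at (3,2) after N

path = [(1,0), (2,0), (3,0), (3,1), (3,2)]
arrival = 21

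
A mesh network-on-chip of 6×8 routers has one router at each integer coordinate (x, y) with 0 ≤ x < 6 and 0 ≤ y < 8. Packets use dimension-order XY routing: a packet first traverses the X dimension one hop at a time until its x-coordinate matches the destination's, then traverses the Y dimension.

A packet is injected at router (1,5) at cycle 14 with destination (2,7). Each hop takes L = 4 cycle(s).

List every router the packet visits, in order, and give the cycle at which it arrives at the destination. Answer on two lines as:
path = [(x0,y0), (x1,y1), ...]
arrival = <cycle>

[0] x=1 y=5 t=14
[1] x=2 y=5 t=18 →E
[2] x=2 y=6 t=22 →N
[3] x=2 y=7 t=26 →N

path = [(1,5), (2,5), (2,6), (2,7)]
arrival = 26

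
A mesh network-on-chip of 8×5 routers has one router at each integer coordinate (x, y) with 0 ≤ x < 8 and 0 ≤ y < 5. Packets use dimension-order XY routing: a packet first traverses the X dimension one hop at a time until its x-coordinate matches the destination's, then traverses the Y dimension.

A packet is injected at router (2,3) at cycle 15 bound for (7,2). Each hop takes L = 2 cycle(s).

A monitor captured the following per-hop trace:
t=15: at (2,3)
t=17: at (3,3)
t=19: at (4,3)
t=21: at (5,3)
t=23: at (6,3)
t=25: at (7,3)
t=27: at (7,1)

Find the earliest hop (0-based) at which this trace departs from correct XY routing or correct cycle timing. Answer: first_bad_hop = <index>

[1] (+1,+0) / 2c ⇒ ok
[2] (+1,+0) / 2c ⇒ ok
[3] (+1,+0) / 2c ⇒ ok
[4] (+1,+0) / 2c ⇒ ok
[5] (+1,+0) / 2c ⇒ ok
[6] (+0,-2) / 2c ⇒ BAD: non-unit step

first_bad_hop = 6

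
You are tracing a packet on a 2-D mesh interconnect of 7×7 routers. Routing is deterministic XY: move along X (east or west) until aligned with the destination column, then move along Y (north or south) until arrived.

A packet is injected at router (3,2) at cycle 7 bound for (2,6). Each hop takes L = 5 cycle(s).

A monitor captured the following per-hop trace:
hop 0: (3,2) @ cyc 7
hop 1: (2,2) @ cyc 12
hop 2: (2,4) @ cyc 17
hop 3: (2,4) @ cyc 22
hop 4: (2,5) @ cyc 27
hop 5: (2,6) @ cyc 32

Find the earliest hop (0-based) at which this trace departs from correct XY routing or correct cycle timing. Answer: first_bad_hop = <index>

first_bad_hop = 2

  1: Δx=-1 Δy=+0 Δt=5 [ok]
  2: Δx=+0 Δy=+2 Δt=5 [BAD: non-unit step]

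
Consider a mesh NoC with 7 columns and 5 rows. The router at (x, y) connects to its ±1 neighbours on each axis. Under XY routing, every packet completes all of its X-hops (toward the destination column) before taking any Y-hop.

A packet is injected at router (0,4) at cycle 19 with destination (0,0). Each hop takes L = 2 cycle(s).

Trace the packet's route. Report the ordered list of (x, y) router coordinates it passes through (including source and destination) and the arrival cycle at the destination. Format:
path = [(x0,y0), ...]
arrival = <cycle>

#0 — 0,4 | c19
#1 — 0,3 | c21 | S
#2 — 0,2 | c23 | S
#3 — 0,1 | c25 | S
#4 — 0,0 | c27 | S

path = [(0,4), (0,3), (0,2), (0,1), (0,0)]
arrival = 27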